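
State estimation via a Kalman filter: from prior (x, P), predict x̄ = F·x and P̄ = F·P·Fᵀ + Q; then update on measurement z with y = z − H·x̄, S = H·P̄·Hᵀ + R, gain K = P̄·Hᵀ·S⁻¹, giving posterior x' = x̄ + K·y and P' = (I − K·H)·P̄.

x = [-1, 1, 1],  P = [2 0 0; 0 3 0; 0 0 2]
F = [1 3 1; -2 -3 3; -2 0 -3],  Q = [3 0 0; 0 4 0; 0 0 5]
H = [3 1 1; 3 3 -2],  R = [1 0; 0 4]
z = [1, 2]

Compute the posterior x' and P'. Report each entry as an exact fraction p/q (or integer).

x' = [-4818/8615, 15802/8615, 7651/8615]
P' = [173068/25845 -307477/25845 -133979/17230; -307477/25845 554413/25845 119648/8615; -133979/17230 119648/8615 328561/34460]

x̄ = F·x = [3, 2, -1]
P̄ = F·P·Fᵀ + Q = [34 -25 -10; -25 57 -10; -10 -10 31]
y = z − H·x̄ = [-9, -15]
S = H·P̄·Hᵀ + R = [165 135; 135 737]
K = P̄·Hᵀ·S⁻¹ = [21517/51690 -43/3446; -9074/25845 382/1723; 3279/34460 -1261/6892]
x' = x̄ + K·y = [-4818/8615, 15802/8615, 7651/8615]
P' = (I − K·H)·P̄ = [173068/25845 -307477/25845 -133979/17230; -307477/25845 554413/25845 119648/8615; -133979/17230 119648/8615 328561/34460]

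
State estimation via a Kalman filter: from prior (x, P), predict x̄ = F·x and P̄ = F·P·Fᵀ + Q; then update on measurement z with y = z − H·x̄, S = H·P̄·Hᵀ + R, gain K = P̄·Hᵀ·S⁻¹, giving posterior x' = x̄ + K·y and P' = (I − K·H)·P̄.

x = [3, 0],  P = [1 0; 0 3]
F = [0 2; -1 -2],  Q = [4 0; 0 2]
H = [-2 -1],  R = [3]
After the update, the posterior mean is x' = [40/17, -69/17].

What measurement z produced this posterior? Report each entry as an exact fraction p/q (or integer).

x̄ = F·x = [0, -3]
P̄ = F·P·Fᵀ + Q = [16 -12; -12 15]
S = H·P̄·Hᵀ + R = [34]
K = P̄·Hᵀ·S⁻¹ = [-10/17; 9/34]
x' − x̄ = [40/17, -18/17] = K·y
y = (KᵀK)⁻¹·Kᵀ·(x' − x̄) = [-4]
z = y + H·x̄ = [-4] + [3] = [-1]

z = [-1]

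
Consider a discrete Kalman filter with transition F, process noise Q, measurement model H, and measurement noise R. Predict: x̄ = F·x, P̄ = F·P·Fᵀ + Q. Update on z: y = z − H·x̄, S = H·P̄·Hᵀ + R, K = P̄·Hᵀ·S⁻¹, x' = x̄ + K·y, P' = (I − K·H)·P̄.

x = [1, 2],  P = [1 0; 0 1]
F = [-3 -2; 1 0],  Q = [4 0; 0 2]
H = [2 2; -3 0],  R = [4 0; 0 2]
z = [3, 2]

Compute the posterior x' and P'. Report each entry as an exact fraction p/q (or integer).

x' = [-118/187, 277/187]
P' = [118/561 -30/187; -30/187 156/187]

x̄ = F·x = [-7, 1]
P̄ = F·P·Fᵀ + Q = [17 -3; -3 3]
y = z − H·x̄ = [15, -19]
S = H·P̄·Hᵀ + R = [60 -84; -84 155]
K = P̄·Hᵀ·S⁻¹ = [14/561 -59/187; 63/187 45/187]
x' = x̄ + K·y = [-118/187, 277/187]
P' = (I − K·H)·P̄ = [118/561 -30/187; -30/187 156/187]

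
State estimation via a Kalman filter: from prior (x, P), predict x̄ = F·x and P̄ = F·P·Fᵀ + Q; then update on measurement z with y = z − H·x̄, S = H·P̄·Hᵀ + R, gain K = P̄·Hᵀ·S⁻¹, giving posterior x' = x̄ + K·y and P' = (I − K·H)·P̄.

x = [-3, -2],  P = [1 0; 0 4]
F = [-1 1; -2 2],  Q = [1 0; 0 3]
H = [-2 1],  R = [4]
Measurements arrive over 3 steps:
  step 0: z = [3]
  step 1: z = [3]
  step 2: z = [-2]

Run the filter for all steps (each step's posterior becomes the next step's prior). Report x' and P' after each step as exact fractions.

step 0: x' = [5/11, 31/11], P' = [62/11 116/11; 116/11 244/11]
step 1: x' = [20/11, 61/11], P' = [81/11 14; 14 320/11]
step 2: x' = [45/11, 76/11], P' = [100/11 192/11; 192/11 36]

step 0: x̄ = F·x = [1, 2]
step 0: P̄ = F·P·Fᵀ + Q = [6 10; 10 23]
step 0: y = z − H·x̄ = [3]
step 0: S = H·P̄·Hᵀ + R = [11]
step 0: K = P̄·Hᵀ·S⁻¹ = [-2/11; 3/11]
step 0: x' = x̄ + K·y = [5/11, 31/11]
step 0: P' = (I − K·H)·P̄ = [62/11 116/11; 116/11 244/11]
step 1: x̄ = F·x = [26/11, 52/11]
step 1: P̄ = F·P·Fᵀ + Q = [85/11 148/11; 148/11 329/11]
step 1: y = z − H·x̄ = [3]
step 1: S = H·P̄·Hᵀ + R = [11]
step 1: K = P̄·Hᵀ·S⁻¹ = [-2/11; 3/11]
step 1: x' = x̄ + K·y = [20/11, 61/11]
step 1: P' = (I − K·H)·P̄ = [81/11 14; 14 320/11]
step 2: x̄ = F·x = [41/11, 82/11]
step 2: P̄ = F·P·Fᵀ + Q = [104/11 186/11; 186/11 405/11]
step 2: y = z − H·x̄ = [-2]
step 2: S = H·P̄·Hᵀ + R = [11]
step 2: K = P̄·Hᵀ·S⁻¹ = [-2/11; 3/11]
step 2: x' = x̄ + K·y = [45/11, 76/11]
step 2: P' = (I − K·H)·P̄ = [100/11 192/11; 192/11 36]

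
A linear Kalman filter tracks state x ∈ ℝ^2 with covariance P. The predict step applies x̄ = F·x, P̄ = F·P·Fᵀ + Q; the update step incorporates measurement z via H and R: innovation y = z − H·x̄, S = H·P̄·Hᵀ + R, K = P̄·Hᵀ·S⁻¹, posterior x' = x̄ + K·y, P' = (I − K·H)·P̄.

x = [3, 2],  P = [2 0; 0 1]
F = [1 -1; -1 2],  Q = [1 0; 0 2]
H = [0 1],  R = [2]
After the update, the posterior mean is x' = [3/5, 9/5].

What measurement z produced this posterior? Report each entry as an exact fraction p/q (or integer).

z = [2]

x̄ = F·x = [1, 1]
P̄ = F·P·Fᵀ + Q = [4 -4; -4 8]
S = H·P̄·Hᵀ + R = [10]
K = P̄·Hᵀ·S⁻¹ = [-2/5; 4/5]
x' − x̄ = [-2/5, 4/5] = K·y
y = (KᵀK)⁻¹·Kᵀ·(x' − x̄) = [1]
z = y + H·x̄ = [1] + [1] = [2]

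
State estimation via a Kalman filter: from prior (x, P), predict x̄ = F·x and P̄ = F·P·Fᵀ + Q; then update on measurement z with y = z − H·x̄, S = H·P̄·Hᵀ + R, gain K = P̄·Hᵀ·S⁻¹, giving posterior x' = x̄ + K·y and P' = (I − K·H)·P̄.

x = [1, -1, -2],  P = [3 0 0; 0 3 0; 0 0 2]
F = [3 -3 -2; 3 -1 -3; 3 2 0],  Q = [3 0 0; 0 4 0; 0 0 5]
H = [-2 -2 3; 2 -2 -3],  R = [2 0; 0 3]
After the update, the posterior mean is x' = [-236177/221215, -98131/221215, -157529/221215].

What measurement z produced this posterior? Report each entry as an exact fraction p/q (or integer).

x̄ = F·x = [10, 10, 1]
P̄ = F·P·Fᵀ + Q = [65 48 9; 48 52 21; 9 21 44]
S = H·P̄·Hᵀ + R = [890 -340; -340 627]
K = P̄·Hᵀ·S⁻¹ = [-122393/442430 -6143/44243; -110039/442430 -10977/44243; -3948/221215 -11436/44243]
x' − x̄ = [-2448327/221215, -2310281/221215, -378744/221215] = K·y
y = (KᵀK)⁻¹·Kᵀ·(x' − x̄) = [38, 4]
z = y + H·x̄ = [38, 4] + [-37, -3] = [1, 1]

z = [1, 1]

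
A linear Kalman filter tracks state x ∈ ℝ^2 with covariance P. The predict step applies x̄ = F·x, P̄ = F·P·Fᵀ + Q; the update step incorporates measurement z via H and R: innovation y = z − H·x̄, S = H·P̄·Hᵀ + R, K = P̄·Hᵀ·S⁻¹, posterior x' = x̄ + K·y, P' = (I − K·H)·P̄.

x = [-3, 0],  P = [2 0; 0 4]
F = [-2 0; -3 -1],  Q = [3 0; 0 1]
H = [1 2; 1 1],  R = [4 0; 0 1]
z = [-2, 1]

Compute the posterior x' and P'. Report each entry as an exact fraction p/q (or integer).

x' = [35/31, -39/62]
P' = [229/124 -303/248; -303/248 637/496]

x̄ = F·x = [6, 9]
P̄ = F·P·Fᵀ + Q = [11 12; 12 23]
y = z − H·x̄ = [-26, -14]
S = H·P̄·Hᵀ + R = [155 93; 93 59]
K = P̄·Hᵀ·S⁻¹ = [-37/248 5/8; 167/496 1/16]
x' = x̄ + K·y = [35/31, -39/62]
P' = (I − K·H)·P̄ = [229/124 -303/248; -303/248 637/496]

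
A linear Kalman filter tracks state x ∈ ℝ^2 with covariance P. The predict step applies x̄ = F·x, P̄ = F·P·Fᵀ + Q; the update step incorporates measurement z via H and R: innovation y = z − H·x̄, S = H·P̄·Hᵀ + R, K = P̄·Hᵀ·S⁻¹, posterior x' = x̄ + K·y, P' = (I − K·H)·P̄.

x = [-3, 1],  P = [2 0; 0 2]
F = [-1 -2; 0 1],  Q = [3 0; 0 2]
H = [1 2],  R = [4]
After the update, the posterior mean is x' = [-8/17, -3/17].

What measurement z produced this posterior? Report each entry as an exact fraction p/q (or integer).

z = [-2]

x̄ = F·x = [1, 1]
P̄ = F·P·Fᵀ + Q = [13 -4; -4 4]
S = H·P̄·Hᵀ + R = [17]
K = P̄·Hᵀ·S⁻¹ = [5/17; 4/17]
x' − x̄ = [-25/17, -20/17] = K·y
y = (KᵀK)⁻¹·Kᵀ·(x' − x̄) = [-5]
z = y + H·x̄ = [-5] + [3] = [-2]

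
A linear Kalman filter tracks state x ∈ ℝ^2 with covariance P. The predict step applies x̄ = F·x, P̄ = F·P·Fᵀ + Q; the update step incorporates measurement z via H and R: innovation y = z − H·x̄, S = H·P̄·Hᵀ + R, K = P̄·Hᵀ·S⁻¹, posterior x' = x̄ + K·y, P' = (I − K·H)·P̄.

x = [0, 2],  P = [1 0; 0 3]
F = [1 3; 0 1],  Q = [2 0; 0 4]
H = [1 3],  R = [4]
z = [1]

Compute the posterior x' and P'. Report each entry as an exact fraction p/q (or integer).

x' = [279/151, -28/151]
P' = [1281/151 -351/151; -351/151 157/151]

x̄ = F·x = [6, 2]
P̄ = F·P·Fᵀ + Q = [30 9; 9 7]
y = z − H·x̄ = [-11]
S = H·P̄·Hᵀ + R = [151]
K = P̄·Hᵀ·S⁻¹ = [57/151; 30/151]
x' = x̄ + K·y = [279/151, -28/151]
P' = (I − K·H)·P̄ = [1281/151 -351/151; -351/151 157/151]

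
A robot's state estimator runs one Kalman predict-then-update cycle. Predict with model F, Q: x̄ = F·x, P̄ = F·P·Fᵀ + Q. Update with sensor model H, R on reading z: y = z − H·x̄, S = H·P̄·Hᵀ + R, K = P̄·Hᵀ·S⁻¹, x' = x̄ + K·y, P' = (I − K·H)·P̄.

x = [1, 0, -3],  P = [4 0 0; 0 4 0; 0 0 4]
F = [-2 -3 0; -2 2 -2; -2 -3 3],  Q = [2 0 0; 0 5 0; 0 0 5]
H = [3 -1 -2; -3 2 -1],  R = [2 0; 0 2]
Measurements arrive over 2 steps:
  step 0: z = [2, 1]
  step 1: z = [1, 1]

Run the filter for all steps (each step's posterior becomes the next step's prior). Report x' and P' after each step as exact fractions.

step 0: x̄ = F·x = [-2, 4, -11]
step 0: P̄ = F·P·Fᵀ + Q = [54 -8 52; -8 53 -32; 52 -32 93]
step 0: y = z − H·x̄ = [-10, -24]
step 0: S = H·P̄·Hᵀ + R = [209 -226; -226 1329]
step 0: K = P̄·Hᵀ·S⁻¹ = [35734/226685 -33154/226685; 3867/45337 6184/45337; -13616/45337 -12993/45337]
step 0: x' = x̄ + K·y = [-15014/226685, -5738/45337, -50715/45337]
step 0: P' = (I − K·H)·P̄ = [2257126/226685 804402/45337 267790/45337; 804402/45337 1451324/45337 477074/45337; 267790/45337 477074/45337 176764/45337]
step 1: x̄ = F·x = [116098/226685, 479798/226685, -644627/226685]
step 1: P̄ = F·P·Fᵀ + Q = [123055574/226685 -6799176/226685 93100174/226685; -6799176/226685 2176249/226685 -5823576/226685; 93100174/226685 -5823576/226685 72685949/226685]
step 1: y = z − H·x̄ = [-186213/45337, -1029244/226685]
step 1: S = H·P̄·Hᵀ + R = [60234449/45337 -146180420/45337; -146180420/45337 1852829941/226685]
step 1: K = P̄·Hᵀ·S⁻¹ = [5576583850/35001688319 -6789695032/35001688319; 9268950095/105005064957 5389095854/105005064957; -10063183420/35001688319 -10839091157/35001688319]
step 1: x' = x̄ + K·y = [25849601172/35001688319, 159712952171/105005064957, -8988181513/35001688319]
step 1: P' = (I − K·H)·P̄ = [79094052982/35001688319 134706905802/35001688319 45711042722/35001688319; 134706905802/35001688319 728020987976/105005064957 77633877342/35001688319; 45711042722/35001688319 77633877342/35001688319 39812808832/35001688319]

step 0: x' = [-15014/226685, -5738/45337, -50715/45337], P' = [2257126/226685 804402/45337 267790/45337; 804402/45337 1451324/45337 477074/45337; 267790/45337 477074/45337 176764/45337]
step 1: x' = [25849601172/35001688319, 159712952171/105005064957, -8988181513/35001688319], P' = [79094052982/35001688319 134706905802/35001688319 45711042722/35001688319; 134706905802/35001688319 728020987976/105005064957 77633877342/35001688319; 45711042722/35001688319 77633877342/35001688319 39812808832/35001688319]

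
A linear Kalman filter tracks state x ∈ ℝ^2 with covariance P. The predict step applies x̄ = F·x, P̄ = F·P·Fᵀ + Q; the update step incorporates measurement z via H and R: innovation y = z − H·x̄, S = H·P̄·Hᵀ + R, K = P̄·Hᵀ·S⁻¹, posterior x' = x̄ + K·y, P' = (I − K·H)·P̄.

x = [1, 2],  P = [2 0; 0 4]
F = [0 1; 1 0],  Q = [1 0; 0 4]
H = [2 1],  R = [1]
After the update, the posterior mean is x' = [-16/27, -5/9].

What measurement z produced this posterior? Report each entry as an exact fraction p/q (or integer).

z = [-2]

x̄ = F·x = [2, 1]
P̄ = F·P·Fᵀ + Q = [5 0; 0 6]
S = H·P̄·Hᵀ + R = [27]
K = P̄·Hᵀ·S⁻¹ = [10/27; 2/9]
x' − x̄ = [-70/27, -14/9] = K·y
y = (KᵀK)⁻¹·Kᵀ·(x' − x̄) = [-7]
z = y + H·x̄ = [-7] + [5] = [-2]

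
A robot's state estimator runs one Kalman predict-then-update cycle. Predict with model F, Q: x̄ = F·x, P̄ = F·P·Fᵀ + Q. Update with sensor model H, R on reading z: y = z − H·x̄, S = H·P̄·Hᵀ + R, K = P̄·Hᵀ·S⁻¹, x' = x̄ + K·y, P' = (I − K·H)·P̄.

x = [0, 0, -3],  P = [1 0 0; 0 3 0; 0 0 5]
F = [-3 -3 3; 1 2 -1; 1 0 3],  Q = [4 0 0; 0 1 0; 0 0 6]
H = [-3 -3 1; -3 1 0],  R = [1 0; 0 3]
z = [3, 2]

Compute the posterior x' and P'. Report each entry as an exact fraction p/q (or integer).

x̄ = F·x = [-9, 3, -9]
P̄ = F·P·Fᵀ + Q = [85 -36 42; -36 19 -14; 42 -14 52]
y = z − H·x̄ = [-6, -28]
S = H·P̄·Hᵀ + R = [173 352; 352 1003]
K = P̄·Hᵀ·S⁻¹ = [-2883/49615 -13383/49615; -7593/49615 8947/49615; 17184/49615 -12956/49615]
x' = x̄ + K·y = [-54513/49615, -56113/49615, -186871/49615]
P' = (I − K·H)·P̄ = [20107/49615 20172/49615 117954/49615; 20172/49615 87357/49615 314994/49615; 117954/49615 314994/49615 1316028/49615]

x' = [-54513/49615, -56113/49615, -186871/49615]
P' = [20107/49615 20172/49615 117954/49615; 20172/49615 87357/49615 314994/49615; 117954/49615 314994/49615 1316028/49615]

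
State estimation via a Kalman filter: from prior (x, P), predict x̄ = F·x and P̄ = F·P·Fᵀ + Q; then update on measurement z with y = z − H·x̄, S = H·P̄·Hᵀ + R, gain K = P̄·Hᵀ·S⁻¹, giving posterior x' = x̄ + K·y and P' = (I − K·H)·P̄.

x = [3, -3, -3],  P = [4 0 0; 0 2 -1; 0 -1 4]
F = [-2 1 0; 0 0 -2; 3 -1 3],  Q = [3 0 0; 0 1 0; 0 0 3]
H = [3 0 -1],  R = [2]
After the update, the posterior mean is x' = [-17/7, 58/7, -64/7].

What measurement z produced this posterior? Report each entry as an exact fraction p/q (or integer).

z = [2]

x̄ = F·x = [-9, 6, 3]
P̄ = F·P·Fᵀ + Q = [21 2 -29; 2 17 -26; -29 -26 83]
S = H·P̄·Hᵀ + R = [448]
K = P̄·Hᵀ·S⁻¹ = [23/112; 1/14; -85/224]
x' − x̄ = [46/7, 16/7, -85/7] = K·y
y = (KᵀK)⁻¹·Kᵀ·(x' − x̄) = [32]
z = y + H·x̄ = [32] + [-30] = [2]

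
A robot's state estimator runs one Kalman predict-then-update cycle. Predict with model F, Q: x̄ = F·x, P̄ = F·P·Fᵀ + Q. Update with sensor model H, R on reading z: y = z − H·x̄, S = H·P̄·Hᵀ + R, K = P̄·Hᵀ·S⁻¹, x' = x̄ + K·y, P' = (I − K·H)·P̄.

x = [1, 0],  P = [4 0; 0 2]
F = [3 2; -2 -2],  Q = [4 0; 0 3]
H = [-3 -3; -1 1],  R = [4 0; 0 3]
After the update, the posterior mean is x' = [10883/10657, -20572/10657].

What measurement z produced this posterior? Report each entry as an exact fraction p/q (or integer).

z = [3, -3]

x̄ = F·x = [3, -2]
P̄ = F·P·Fᵀ + Q = [48 -32; -32 27]
S = H·P̄·Hᵀ + R = [103 63; 63 142]
K = P̄·Hᵀ·S⁻¹ = [-1776/10657 -5216/10657; -1587/10657 5132/10657]
x' − x̄ = [-21088/10657, 742/10657] = K·y
y = (KᵀK)⁻¹·Kᵀ·(x' − x̄) = [6, 2]
z = y + H·x̄ = [6, 2] + [-3, -5] = [3, -3]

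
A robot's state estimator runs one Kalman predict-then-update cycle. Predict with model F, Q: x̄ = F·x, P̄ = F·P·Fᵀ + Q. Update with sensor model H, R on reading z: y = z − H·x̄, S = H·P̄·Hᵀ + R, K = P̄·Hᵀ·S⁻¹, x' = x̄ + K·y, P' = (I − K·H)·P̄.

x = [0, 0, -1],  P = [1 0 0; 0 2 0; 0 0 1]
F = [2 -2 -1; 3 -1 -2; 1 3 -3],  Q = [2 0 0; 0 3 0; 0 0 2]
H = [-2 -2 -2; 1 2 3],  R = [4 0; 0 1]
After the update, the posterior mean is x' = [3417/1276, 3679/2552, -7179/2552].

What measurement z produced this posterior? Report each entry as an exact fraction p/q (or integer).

z = [-3, -3]

x̄ = F·x = [1, 2, 3]
P̄ = F·P·Fᵀ + Q = [15 12 -7; 12 18 3; -7 3 30]
S = H·P̄·Hᵀ + R = [320 -328; -328 400]
K = P̄·Hᵀ·S⁻¹ = [-631/1276 -115/319; -963/2552 -213/1276; 1049/2552 357/638]
x' − x̄ = [2141/1276, -1425/2552, -14835/2552] = K·y
y = (KᵀK)⁻¹·Kᵀ·(x' − x̄) = [9, -17]
z = y + H·x̄ = [9, -17] + [-12, 14] = [-3, -3]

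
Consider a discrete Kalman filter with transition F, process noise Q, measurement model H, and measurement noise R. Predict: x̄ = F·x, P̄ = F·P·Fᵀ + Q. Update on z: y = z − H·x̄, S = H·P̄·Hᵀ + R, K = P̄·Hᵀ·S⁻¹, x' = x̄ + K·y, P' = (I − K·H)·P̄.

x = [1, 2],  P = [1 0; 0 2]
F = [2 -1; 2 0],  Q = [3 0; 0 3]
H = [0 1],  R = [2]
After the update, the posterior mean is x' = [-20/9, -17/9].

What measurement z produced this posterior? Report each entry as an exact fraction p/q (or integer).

x̄ = F·x = [0, 2]
P̄ = F·P·Fᵀ + Q = [9 4; 4 7]
S = H·P̄·Hᵀ + R = [9]
K = P̄·Hᵀ·S⁻¹ = [4/9; 7/9]
x' − x̄ = [-20/9, -35/9] = K·y
y = (KᵀK)⁻¹·Kᵀ·(x' − x̄) = [-5]
z = y + H·x̄ = [-5] + [2] = [-3]

z = [-3]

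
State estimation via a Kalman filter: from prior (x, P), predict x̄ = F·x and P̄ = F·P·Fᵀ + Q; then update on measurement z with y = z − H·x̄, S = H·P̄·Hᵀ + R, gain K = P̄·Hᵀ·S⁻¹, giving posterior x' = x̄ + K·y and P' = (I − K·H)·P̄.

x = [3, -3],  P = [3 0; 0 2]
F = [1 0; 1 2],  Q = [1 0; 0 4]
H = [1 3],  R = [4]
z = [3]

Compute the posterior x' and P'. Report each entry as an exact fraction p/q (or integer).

x' = [600/161, -51/161]
P' = [475/161 -141/161; -141/161 111/161]

x̄ = F·x = [3, -3]
P̄ = F·P·Fᵀ + Q = [4 3; 3 15]
y = z − H·x̄ = [9]
S = H·P̄·Hᵀ + R = [161]
K = P̄·Hᵀ·S⁻¹ = [13/161; 48/161]
x' = x̄ + K·y = [600/161, -51/161]
P' = (I − K·H)·P̄ = [475/161 -141/161; -141/161 111/161]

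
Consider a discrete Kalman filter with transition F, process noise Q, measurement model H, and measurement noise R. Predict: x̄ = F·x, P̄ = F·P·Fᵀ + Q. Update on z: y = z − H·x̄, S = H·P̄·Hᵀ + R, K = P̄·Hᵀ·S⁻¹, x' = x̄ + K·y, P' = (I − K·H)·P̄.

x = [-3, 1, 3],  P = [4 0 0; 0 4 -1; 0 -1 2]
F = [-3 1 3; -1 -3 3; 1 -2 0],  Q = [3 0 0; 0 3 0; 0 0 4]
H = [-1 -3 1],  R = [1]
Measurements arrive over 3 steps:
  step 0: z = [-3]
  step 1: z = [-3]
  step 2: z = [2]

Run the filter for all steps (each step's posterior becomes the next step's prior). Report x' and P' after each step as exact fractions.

step 0: x̄ = F·x = [19, 9, -5]
step 0: P̄ = F·P·Fᵀ + Q = [55 24 -14; 24 79 26; -14 26 24]
step 0: y = z − H·x̄ = [48]
step 0: S = H·P̄·Hᵀ + R = [807]
step 0: K = P̄·Hᵀ·S⁻¹ = [-47/269; -235/807; -40/807]
step 0: x' = x̄ + K·y = [2855/269, -1339/269, -1985/269]
step 0: P' = (I − K·H)·P̄ = [8168/269 -4589/269 -5646/269; -4589/269 8528/807 11582/807; -5646/269 11582/807 17768/807]
step 1: x̄ = F·x = [-15859/269, -4793/269, 5533/269]
step 1: P̄ = F·P·Fᵀ + Q = [848375/807 77156/269 -307243/807; 77156/269 24713/269 -26625/269; -307243/807 -26625/269 116912/807]
step 1: y = z − H·x̄ = [-36578/269]
step 1: S = H·P̄·Hᵀ + R = [1371963/269]
step 1: K = P̄·Hᵀ·S⁻¹ = [-205558/457321; -177920/1371963; 221260/1371963]
step 1: x' = x̄ + K·y = [989765/457321, -252271/1371963, -1866829/1371963]
step 1: P' = (I − K·H)·P̄ = [28598071/1371963 -4787436/457321 -15105527/1371963; -4787436/457321 8363551/1371963 10550425/1371963; -15105527/1371963 10550425/1371963 16767008/1371963]
step 2: x̄ = F·x = [-14760643/1371963, -2604323/457321, 3473837/1371963]
step 2: P̄ = F·P·Fᵀ + Q = [842141035/1371963 71557314/457321 -311676602/1371963; 71557314/457321 73440655/1371963 -72673588/1371963; -311676602/1371963 -72673588/1371963 124989359/1371963]
step 2: y = z − H·x̄ = [-12976487/457321]
step 2: S = H·P̄·Hᵀ + R = [3976894636/1371963]
step 2: K = P̄·Hᵀ·S⁻¹ = [-1797833463/3976894636; -507667495/3976894636; 59516975/361535876]
step 2: x' = x̄ + K·y = [1299003005/627930732, -433805337/209310244, -122112437/57084612]
step 2: P' = (I − K·H)·P̄ = [255621334171/11930683908 -42985062971/3976894636 -12421612087/1084607628; -42985062971/3976894636 25029436985/3976894636 2872325499/361535876; -12421612087/1084607628 2872325499/361535876 13607868329/1084607628]

step 0: x' = [2855/269, -1339/269, -1985/269], P' = [8168/269 -4589/269 -5646/269; -4589/269 8528/807 11582/807; -5646/269 11582/807 17768/807]
step 1: x' = [989765/457321, -252271/1371963, -1866829/1371963], P' = [28598071/1371963 -4787436/457321 -15105527/1371963; -4787436/457321 8363551/1371963 10550425/1371963; -15105527/1371963 10550425/1371963 16767008/1371963]
step 2: x' = [1299003005/627930732, -433805337/209310244, -122112437/57084612], P' = [255621334171/11930683908 -42985062971/3976894636 -12421612087/1084607628; -42985062971/3976894636 25029436985/3976894636 2872325499/361535876; -12421612087/1084607628 2872325499/361535876 13607868329/1084607628]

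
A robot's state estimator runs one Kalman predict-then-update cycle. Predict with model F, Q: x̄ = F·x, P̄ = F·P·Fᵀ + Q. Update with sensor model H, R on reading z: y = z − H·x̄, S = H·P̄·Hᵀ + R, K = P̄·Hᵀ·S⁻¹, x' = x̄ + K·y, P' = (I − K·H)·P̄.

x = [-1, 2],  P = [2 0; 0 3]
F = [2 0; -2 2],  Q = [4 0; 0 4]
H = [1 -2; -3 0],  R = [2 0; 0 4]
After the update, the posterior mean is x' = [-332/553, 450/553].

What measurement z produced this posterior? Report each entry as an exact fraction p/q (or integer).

x̄ = F·x = [-2, 6]
P̄ = F·P·Fᵀ + Q = [12 -8; -8 24]
S = H·P̄·Hᵀ + R = [142 -84; -84 112]
K = P̄·Hᵀ·S⁻¹ = [1/79 -345/1106; -38/79 -81/553]
x' − x̄ = [774/553, -2868/553] = K·y
y = (KᵀK)⁻¹·Kᵀ·(x' − x̄) = [12, -4]
z = y + H·x̄ = [12, -4] + [-14, 6] = [-2, 2]

z = [-2, 2]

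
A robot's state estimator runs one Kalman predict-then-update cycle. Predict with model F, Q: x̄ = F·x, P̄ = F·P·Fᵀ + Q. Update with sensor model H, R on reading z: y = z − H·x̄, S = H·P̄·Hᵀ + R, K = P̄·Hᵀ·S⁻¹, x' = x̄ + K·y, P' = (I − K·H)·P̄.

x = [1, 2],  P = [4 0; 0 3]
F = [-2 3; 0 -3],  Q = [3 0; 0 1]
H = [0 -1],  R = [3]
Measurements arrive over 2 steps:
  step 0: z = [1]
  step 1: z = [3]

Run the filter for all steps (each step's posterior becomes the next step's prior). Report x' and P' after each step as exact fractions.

step 0: x' = [-11/31, -46/31], P' = [697/31 -81/31; -81/31 84/31]
step 1: x' = [271/40, -177/80], P' = [20269/220 -1863/440; -1863/440 2361/880]

step 0: x̄ = F·x = [4, -6]
step 0: P̄ = F·P·Fᵀ + Q = [46 -27; -27 28]
step 0: y = z − H·x̄ = [-5]
step 0: S = H·P̄·Hᵀ + R = [31]
step 0: K = P̄·Hᵀ·S⁻¹ = [27/31; -28/31]
step 0: x' = x̄ + K·y = [-11/31, -46/31]
step 0: P' = (I − K·H)·P̄ = [697/31 -81/31; -81/31 84/31]
step 1: x̄ = F·x = [-116/31, 138/31]
step 1: P̄ = F·P·Fᵀ + Q = [4609/31 -1242/31; -1242/31 787/31]
step 1: y = z − H·x̄ = [231/31]
step 1: S = H·P̄·Hᵀ + R = [880/31]
step 1: K = P̄·Hᵀ·S⁻¹ = [621/440; -787/880]
step 1: x' = x̄ + K·y = [271/40, -177/80]
step 1: P' = (I − K·H)·P̄ = [20269/220 -1863/440; -1863/440 2361/880]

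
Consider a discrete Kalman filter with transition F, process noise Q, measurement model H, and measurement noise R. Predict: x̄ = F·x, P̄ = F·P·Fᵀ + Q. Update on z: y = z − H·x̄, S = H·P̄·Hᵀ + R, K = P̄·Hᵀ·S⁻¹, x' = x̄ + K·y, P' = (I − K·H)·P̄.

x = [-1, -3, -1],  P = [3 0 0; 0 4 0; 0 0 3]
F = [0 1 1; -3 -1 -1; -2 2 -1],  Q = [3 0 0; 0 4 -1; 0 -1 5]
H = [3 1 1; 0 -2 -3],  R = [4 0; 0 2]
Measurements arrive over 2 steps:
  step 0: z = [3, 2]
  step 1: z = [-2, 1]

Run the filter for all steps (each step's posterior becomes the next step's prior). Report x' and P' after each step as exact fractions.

step 0: x̄ = F·x = [-4, 7, -3]
step 0: P̄ = F·P·Fᵀ + Q = [10 -7 5; -7 38 12; 5 12 36]
step 0: y = z − H·x̄ = [11, 7]
step 0: S = H·P̄·Hᵀ + R = [180 -247; -247 622]
step 0: K = P̄·Hᵀ·S⁻¹ = [17169/50951 6736/50951; -9626/50951 -12997/50951; 6582/50951 -8199/50951]
step 0: x' = x̄ + K·y = [32207/50951, 159792/50951, -137844/50951]
step 0: P' = (I − K·H)·P̄ = [35514/50951 -100126/50951 62260/50951; -100126/50951 759628/50951 -497754/50951; 62260/50951 -497754/50951 337302/50951]
step 1: x̄ = F·x = [21948/50951, -118569/50951, 393014/50951]
step 1: P̄ = F·P·Fᵀ + Q = [254275/50951 12176/50951 759932/50951; 12176/50951 397656/50951 189737/50951; 759932/50951 189737/50951 6813689/50951]
step 1: y = z − H·x̄ = [-442191/50951, 992855/50951]
step 1: S = H·P̄·Hᵀ + R = [14715746/50951 -29097508/50951; -29097508/50951 65292571/50951]
step 1: K = P̄·Hᵀ·S⁻¹ = [651111009/2240661002 105547178/1120330501; 20278057/2240661002 -18894895/1120330501; 2939817/1120330501 -355941655/1120330501]
step 1: x' = x̄ + K·y = [-572144093/2240661002, -6126660725/2240661002, 1680186042/1120330501]
step 1: P' = (I − K·H)·P̄ = [1113323391/2240661002 -1784389699/2240661002 524431781/1120330501; -1784389699/2240661002 16227264395/2240661002 -5396491535/1120330501; 524431781/1120330501 -5396491535/1120330501 3834955460/1120330501]

step 0: x' = [32207/50951, 159792/50951, -137844/50951], P' = [35514/50951 -100126/50951 62260/50951; -100126/50951 759628/50951 -497754/50951; 62260/50951 -497754/50951 337302/50951]
step 1: x' = [-572144093/2240661002, -6126660725/2240661002, 1680186042/1120330501], P' = [1113323391/2240661002 -1784389699/2240661002 524431781/1120330501; -1784389699/2240661002 16227264395/2240661002 -5396491535/1120330501; 524431781/1120330501 -5396491535/1120330501 3834955460/1120330501]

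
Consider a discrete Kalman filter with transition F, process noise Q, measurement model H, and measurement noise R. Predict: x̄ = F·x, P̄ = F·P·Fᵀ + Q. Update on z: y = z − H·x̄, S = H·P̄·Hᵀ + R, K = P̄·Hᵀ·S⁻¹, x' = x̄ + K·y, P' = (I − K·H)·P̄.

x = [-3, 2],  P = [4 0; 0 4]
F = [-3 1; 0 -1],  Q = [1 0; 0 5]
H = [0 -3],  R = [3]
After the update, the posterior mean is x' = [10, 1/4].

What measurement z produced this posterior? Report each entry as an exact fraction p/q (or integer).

x̄ = F·x = [11, -2]
P̄ = F·P·Fᵀ + Q = [41 -4; -4 9]
S = H·P̄·Hᵀ + R = [84]
K = P̄·Hᵀ·S⁻¹ = [1/7; -9/28]
x' − x̄ = [-1, 9/4] = K·y
y = (KᵀK)⁻¹·Kᵀ·(x' − x̄) = [-7]
z = y + H·x̄ = [-7] + [6] = [-1]

z = [-1]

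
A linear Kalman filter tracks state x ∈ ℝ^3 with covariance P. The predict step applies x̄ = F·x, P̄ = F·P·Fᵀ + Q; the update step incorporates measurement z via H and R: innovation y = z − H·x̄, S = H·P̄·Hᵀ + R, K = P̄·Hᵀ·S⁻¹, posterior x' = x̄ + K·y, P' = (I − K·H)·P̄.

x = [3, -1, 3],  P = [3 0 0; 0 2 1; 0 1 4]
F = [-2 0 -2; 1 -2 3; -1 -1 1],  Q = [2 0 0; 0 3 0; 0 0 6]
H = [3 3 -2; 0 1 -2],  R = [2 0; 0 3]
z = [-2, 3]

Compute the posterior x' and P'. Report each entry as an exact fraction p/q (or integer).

x̄ = F·x = [-12, 14, 1]
P̄ = F·P·Fᵀ + Q = [30 -26 0; -26 38 8; 0 8 13]
y = z − H·x̄ = [-6, -9]
S = H·P̄·Hᵀ + R = [102 24; 24 61]
K = P̄·Hᵀ·S⁻¹ = [226/941 -490/941; 346/2823 294/941; 155/2823 -298/941]
x' = x̄ + K·y = [-8238/941, 9836/941, 3313/941]
P' = (I − K·H)·P̄ = [12778/941 -18206/941 -8368/941; -18206/941 80950/2823 39152/2823; -8368/941 39152/2823 20917/2823]

x' = [-8238/941, 9836/941, 3313/941]
P' = [12778/941 -18206/941 -8368/941; -18206/941 80950/2823 39152/2823; -8368/941 39152/2823 20917/2823]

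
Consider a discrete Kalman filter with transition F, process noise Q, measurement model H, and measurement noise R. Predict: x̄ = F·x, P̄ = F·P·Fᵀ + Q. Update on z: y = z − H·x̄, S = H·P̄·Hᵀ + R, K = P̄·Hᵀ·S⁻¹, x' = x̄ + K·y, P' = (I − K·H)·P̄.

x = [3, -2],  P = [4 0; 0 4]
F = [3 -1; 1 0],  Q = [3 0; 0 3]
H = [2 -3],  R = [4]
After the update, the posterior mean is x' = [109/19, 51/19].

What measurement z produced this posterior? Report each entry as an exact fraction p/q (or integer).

z = [3]

x̄ = F·x = [11, 3]
P̄ = F·P·Fᵀ + Q = [43 12; 12 7]
S = H·P̄·Hᵀ + R = [95]
K = P̄·Hᵀ·S⁻¹ = [10/19; 3/95]
x' − x̄ = [-100/19, -6/19] = K·y
y = (KᵀK)⁻¹·Kᵀ·(x' − x̄) = [-10]
z = y + H·x̄ = [-10] + [13] = [3]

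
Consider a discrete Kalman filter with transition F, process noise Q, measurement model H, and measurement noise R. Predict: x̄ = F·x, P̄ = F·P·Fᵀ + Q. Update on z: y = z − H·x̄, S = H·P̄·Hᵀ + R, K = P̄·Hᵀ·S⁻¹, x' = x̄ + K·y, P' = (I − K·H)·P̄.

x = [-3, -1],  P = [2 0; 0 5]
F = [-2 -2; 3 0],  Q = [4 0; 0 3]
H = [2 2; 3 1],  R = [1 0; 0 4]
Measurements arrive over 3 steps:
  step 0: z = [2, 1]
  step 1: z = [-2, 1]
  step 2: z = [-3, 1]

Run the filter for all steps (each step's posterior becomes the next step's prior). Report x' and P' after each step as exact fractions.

step 0: x̄ = F·x = [8, -9]
step 0: P̄ = F·P·Fᵀ + Q = [32 -12; -12 21]
step 0: y = z − H·x̄ = [4, -14]
step 0: S = H·P̄·Hᵀ + R = [117 138; 138 241]
step 0: K = P̄·Hᵀ·S⁻¹ = [-1952/9153 1436/3051; 712/1017 -157/339]
step 0: x' = x̄ + K·y = [5104/9153, 289/1017]
step 0: P' = (I − K·H)·P̄ = [9104/9153 -1120/1017; -1120/1017 164/113]
step 1: x̄ = F·x = [-15410/9153, 5104/3051]
step 1: P̄ = F·P·Fᵀ + Q = [45524/9153 1952/3051; 1952/3051 12155/1017]
step 1: y = z − H·x̄ = [-18110/9153, 13357/3051]
step 1: S = H·P̄·Hᵀ + R = [675677/9153 179594/3051; 179594/3051 65651/1017]
step 1: K = P̄·Hᵀ·S⁻¹ = [-1750352/11902523 4465212/11902523; 322008/517501 -182427/517501]
step 1: x' = x̄ + K·y = [2972414/11902523, -570045/517501]
step 1: P' = (I − K·H)·P̄ = [9368012/11902523 -445356/517501; -445356/517501 606360/517501]
step 2: x̄ = F·x = [20277242/11902523, 8917242/11902523]
step 2: P̄ = F·P·Fᵀ + Q = [58921756/11902523 5251056/11902523; 5251056/11902523 120019677/11902523]
step 2: y = z − H·x̄ = [-94096537/11902523, -57846445/11902523]
step 2: S = H·P̄·Hᵀ + R = [769676703/11902523 635578338/11902523; 635578338/11902523 729431909/11902523]
step 2: K = P̄·Hᵀ·S⁻¹ = [-1853912752/13229709621 1638868940/4409903207; 2701350536/4409903207 -1532939217/4409903207]
step 2: x' = x̄ + K·y = [13299748922/13229709621, -10601825551/4409903207]
step 2: P' = (I − K·H)·P̄ = [10296691828/13229709621 -3741216068/4409903207; -3741216068/4409903207 5091891336/4409903207]

step 0: x' = [5104/9153, 289/1017], P' = [9104/9153 -1120/1017; -1120/1017 164/113]
step 1: x' = [2972414/11902523, -570045/517501], P' = [9368012/11902523 -445356/517501; -445356/517501 606360/517501]
step 2: x' = [13299748922/13229709621, -10601825551/4409903207], P' = [10296691828/13229709621 -3741216068/4409903207; -3741216068/4409903207 5091891336/4409903207]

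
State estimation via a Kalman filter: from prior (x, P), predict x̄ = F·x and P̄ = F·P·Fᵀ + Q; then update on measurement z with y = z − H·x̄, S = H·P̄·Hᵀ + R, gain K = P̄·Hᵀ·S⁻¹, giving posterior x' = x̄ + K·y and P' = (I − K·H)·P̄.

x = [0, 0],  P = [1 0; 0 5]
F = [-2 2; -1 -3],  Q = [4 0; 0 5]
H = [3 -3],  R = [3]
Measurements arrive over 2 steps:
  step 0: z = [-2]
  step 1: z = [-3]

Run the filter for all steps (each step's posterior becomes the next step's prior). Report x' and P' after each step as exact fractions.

step 0: x' = [-8/29, 79/203], P' = [140/29 136/29; 136/29 1983/406]
step 1: x' = [120366/108853, 227911/108853], P' = [533044/108853 530518/108853; 530518/108853 564141/108853]

step 0: x̄ = F·x = [0, 0]
step 0: P̄ = F·P·Fᵀ + Q = [28 -28; -28 51]
step 0: y = z − H·x̄ = [-2]
step 0: S = H·P̄·Hᵀ + R = [1218]
step 0: K = P̄·Hᵀ·S⁻¹ = [4/29; -79/406]
step 0: x' = x̄ + K·y = [-8/29, 79/203]
step 0: P' = (I − K·H)·P̄ = [140/29 136/29; 136/29 1983/406]
step 1: x̄ = F·x = [270/203, -181/203]
step 1: P̄ = F·P·Fᵀ + Q = [1082/203 -181/203; -181/203 33261/406]
step 1: y = z − H·x̄ = [-1962/203]
step 1: S = H·P̄·Hᵀ + R = [326559/406]
step 1: K = P̄·Hᵀ·S⁻¹ = [2526/108853; -33623/108853]
step 1: x' = x̄ + K·y = [120366/108853, 227911/108853]
step 1: P' = (I − K·H)·P̄ = [533044/108853 530518/108853; 530518/108853 564141/108853]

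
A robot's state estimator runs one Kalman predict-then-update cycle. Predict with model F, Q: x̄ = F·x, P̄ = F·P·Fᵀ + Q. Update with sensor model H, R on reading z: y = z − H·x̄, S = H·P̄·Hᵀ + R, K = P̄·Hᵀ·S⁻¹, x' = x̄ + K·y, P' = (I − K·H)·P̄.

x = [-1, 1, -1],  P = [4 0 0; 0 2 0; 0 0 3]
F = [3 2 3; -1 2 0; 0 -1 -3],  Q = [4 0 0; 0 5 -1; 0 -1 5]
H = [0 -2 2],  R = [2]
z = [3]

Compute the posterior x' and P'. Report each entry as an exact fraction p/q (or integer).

x' = [-209/41, 259/123, 147/41]
P' = [2589/41 -560/41 -569/41; -560/41 1123/123 367/41; -569/41 367/41 380/41]

x̄ = F·x = [-4, 3, 2]
P̄ = F·P·Fᵀ + Q = [75 -4 -31; -4 17 -5; -31 -5 34]
y = z − H·x̄ = [5]
S = H·P̄·Hᵀ + R = [246]
K = P̄·Hᵀ·S⁻¹ = [-9/41; -22/123; 13/41]
x' = x̄ + K·y = [-209/41, 259/123, 147/41]
P' = (I − K·H)·P̄ = [2589/41 -560/41 -569/41; -560/41 1123/123 367/41; -569/41 367/41 380/41]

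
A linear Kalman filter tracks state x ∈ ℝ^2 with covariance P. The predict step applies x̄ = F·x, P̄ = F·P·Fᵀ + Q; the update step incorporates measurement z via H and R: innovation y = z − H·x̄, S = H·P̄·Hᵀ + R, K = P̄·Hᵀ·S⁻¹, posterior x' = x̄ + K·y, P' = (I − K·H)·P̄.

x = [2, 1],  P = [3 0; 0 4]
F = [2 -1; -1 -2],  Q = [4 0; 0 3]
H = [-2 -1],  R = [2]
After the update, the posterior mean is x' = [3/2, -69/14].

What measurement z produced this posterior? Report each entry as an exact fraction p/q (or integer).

x̄ = F·x = [3, -4]
P̄ = F·P·Fᵀ + Q = [20 2; 2 22]
S = H·P̄·Hᵀ + R = [112]
K = P̄·Hᵀ·S⁻¹ = [-3/8; -13/56]
x' − x̄ = [-3/2, -13/14] = K·y
y = (KᵀK)⁻¹·Kᵀ·(x' − x̄) = [4]
z = y + H·x̄ = [4] + [-2] = [2]

z = [2]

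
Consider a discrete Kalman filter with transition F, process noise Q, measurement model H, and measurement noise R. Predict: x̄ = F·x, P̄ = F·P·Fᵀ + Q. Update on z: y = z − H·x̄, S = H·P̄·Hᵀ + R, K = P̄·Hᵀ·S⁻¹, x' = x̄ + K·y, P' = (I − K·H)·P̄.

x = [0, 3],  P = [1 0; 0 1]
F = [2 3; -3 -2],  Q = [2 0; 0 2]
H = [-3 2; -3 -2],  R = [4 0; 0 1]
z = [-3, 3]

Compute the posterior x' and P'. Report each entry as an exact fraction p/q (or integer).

x' = [927/12211, -17970/12211]
P' = [1680/12211 -1506/12211; -1506/12211 3705/12211]

x̄ = F·x = [9, -6]
P̄ = F·P·Fᵀ + Q = [15 -12; -12 15]
y = z − H·x̄ = [36, 18]
S = H·P̄·Hᵀ + R = [343 75; 75 52]
K = P̄·Hᵀ·S⁻¹ = [-2013/12211 -2028/12211; 2982/12211 -2892/12211]
x' = x̄ + K·y = [927/12211, -17970/12211]
P' = (I − K·H)·P̄ = [1680/12211 -1506/12211; -1506/12211 3705/12211]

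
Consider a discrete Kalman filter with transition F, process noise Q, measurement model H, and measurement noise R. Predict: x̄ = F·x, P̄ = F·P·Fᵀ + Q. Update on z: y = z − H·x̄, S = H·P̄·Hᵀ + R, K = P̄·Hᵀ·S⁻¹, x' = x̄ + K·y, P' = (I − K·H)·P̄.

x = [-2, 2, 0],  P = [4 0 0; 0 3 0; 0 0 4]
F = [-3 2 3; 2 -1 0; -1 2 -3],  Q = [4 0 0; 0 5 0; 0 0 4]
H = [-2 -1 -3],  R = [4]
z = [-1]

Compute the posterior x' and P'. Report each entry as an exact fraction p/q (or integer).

x' = [975/268, -399/268, -407/268]
P' = [8767/134 -1875/134 -5183/134; -1875/134 1695/134 659/134; -5183/134 659/134 3279/134]

x̄ = F·x = [10, -6, 6]
P̄ = F·P·Fᵀ + Q = [88 -30 -12; -30 24 -14; -12 -14 56]
y = z − H·x̄ = [31]
S = H·P̄·Hᵀ + R = [536]
K = P̄·Hᵀ·S⁻¹ = [-55/268; 39/268; -65/268]
x' = x̄ + K·y = [975/268, -399/268, -407/268]
P' = (I − K·H)·P̄ = [8767/134 -1875/134 -5183/134; -1875/134 1695/134 659/134; -5183/134 659/134 3279/134]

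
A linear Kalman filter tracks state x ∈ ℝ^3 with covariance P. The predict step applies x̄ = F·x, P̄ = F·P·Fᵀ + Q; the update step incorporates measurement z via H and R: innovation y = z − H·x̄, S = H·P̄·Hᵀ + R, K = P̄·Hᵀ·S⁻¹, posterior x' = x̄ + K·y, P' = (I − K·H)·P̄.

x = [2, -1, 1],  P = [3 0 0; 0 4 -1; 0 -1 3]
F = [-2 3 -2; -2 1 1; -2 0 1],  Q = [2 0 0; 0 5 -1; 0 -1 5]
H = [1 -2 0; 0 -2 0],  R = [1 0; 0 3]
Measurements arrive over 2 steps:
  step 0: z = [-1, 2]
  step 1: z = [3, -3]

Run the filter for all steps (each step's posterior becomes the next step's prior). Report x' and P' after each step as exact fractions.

step 0: x' = [-19221/5729, -6584/5729, -9819/5729], P' = [21646/5729 8085/5729 2995/5729; 8085/5729 4083/5729 1842/5729; 2995/5729 1842/5729 66805/5729]
step 1: x' = [187786651/29671238, 48789987/29671238, 47654707/14835619], P' = [102145815/29671238 37684605/29671238 13799310/14835619; 37684605/29671238 19416183/29671238 7337478/14835619; 13799310/14835619 7337478/14835619 183197466/14835619]

step 0: x̄ = F·x = [-9, -4, -3]
step 0: P̄ = F·P·Fᵀ + Q = [74 17 3; 17 22 13; 3 13 20]
step 0: y = z − H·x̄ = [0, -6]
step 0: S = H·P̄·Hᵀ + R = [95 54; 54 91]
step 0: K = P̄·Hᵀ·S⁻¹ = [5476/5729 -5390/5729; -81/5729 -2722/5729; -689/5729 -1228/5729]
step 0: x' = x̄ + K·y = [-19221/5729, -6584/5729, -9819/5729]
step 0: P' = (I − K·H)·P̄ = [21646/5729 8085/5729 2995/5729; 8085/5729 4083/5729 1842/5729; 2995/5729 1842/5729 66805/5729]
step 1: x̄ = F·x = [38328/5729, 22039/5729, 28623/5729]
step 1: P̄ = F·P·Fᵀ + Q = [306845/5729 -91625/5729 -84020/5729; -91625/5729 145481/5729 121352/5729; -84020/5729 121352/5729 170054/5729]
step 1: y = z − H·x̄ = [22937/5729, 26891/5729]
step 1: S = H·P̄·Hᵀ + R = [1260998/5729 765174/5729; 765174/5729 599111/5729]
step 1: K = P̄·Hᵀ·S⁻¹ = [26776605/29671238 -12561535/14835619; -1147761/29671238 -6472061/14835619; -875646/14835619 -4891652/14835619]
step 1: x' = x̄ + K·y = [187786651/29671238, 48789987/29671238, 47654707/14835619]
step 1: P' = (I − K·H)·P̄ = [102145815/29671238 37684605/29671238 13799310/14835619; 37684605/29671238 19416183/29671238 7337478/14835619; 13799310/14835619 7337478/14835619 183197466/14835619]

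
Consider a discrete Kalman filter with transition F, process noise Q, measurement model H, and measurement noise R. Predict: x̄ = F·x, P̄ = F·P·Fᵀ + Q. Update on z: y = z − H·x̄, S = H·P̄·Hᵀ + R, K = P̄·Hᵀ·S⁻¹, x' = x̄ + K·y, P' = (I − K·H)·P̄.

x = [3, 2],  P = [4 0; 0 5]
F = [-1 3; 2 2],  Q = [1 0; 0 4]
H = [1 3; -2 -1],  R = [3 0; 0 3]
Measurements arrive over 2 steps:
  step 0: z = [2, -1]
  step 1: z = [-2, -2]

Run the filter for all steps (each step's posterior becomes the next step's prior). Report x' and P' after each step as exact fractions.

step 0: x' = [-841/40519, 31944/40519], P' = [45930/40519 -22542/40519; -22542/40519 23100/40519]
step 1: x' = [120474469/80426746, -41099142/40213373], P' = [84488529/80426746 -20350956/40213373; -20350956/40213373 21315900/40213373]

step 0: x̄ = F·x = [3, 10]
step 0: P̄ = F·P·Fᵀ + Q = [50 22; 22 40]
step 0: y = z − H·x̄ = [-31, 15]
step 0: S = H·P̄·Hᵀ + R = [545 -374; -374 331]
step 0: K = P̄·Hᵀ·S⁻¹ = [-7232/40519 -23106/40519; 15586/40519 7328/40519]
step 0: x' = x̄ + K·y = [-841/40519, 31944/40519]
step 0: P' = (I − K·H)·P̄ = [45930/40519 -22542/40519; -22542/40519 23100/40519]
step 1: x̄ = F·x = [96673/40519, 62206/40519]
step 1: P̄ = F·P·Fᵀ + Q = [429601/40519 -43428/40519; -43428/40519 257860/40519]
step 1: y = z − H·x̄ = [-364329/40519, 174514/40519]
step 1: S = H·P̄·Hᵀ + R = [2611330/40519 -1328786/40519; -1328786/40519 1924109/40519]
step 1: K = P̄·Hᵀ·S⁻¹ = [-12539069/80426746 -21379191/40213373; 14532248/40213373 6462004/40213373]
step 1: x' = x̄ + K·y = [120474469/80426746, -41099142/40213373]
step 1: P' = (I − K·H)·P̄ = [84488529/80426746 -20350956/40213373; -20350956/40213373 21315900/40213373]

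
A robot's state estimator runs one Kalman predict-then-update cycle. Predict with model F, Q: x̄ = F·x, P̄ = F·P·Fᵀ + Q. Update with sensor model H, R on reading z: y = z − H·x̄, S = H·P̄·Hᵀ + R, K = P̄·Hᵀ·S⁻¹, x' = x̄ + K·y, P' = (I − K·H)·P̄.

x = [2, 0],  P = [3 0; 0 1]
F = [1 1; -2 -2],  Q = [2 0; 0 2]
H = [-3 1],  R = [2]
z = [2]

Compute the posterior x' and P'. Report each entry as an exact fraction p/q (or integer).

x̄ = F·x = [2, -4]
P̄ = F·P·Fᵀ + Q = [6 -8; -8 18]
y = z − H·x̄ = [12]
S = H·P̄·Hᵀ + R = [122]
K = P̄·Hᵀ·S⁻¹ = [-13/61; 21/61]
x' = x̄ + K·y = [-34/61, 8/61]
P' = (I − K·H)·P̄ = [28/61 58/61; 58/61 216/61]

x' = [-34/61, 8/61]
P' = [28/61 58/61; 58/61 216/61]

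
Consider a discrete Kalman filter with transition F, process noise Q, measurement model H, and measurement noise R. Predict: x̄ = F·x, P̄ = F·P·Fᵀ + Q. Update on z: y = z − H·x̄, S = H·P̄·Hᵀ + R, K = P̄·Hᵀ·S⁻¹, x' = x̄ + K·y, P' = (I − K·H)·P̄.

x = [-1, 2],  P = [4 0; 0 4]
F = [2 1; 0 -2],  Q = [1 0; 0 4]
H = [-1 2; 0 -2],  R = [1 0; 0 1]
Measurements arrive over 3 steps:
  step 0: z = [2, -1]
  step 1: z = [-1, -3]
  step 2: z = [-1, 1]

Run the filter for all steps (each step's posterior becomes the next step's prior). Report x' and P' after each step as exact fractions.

step 0: x' = [-323/273, 116/273], P' = [2869/1638 352/819; 352/819 188/819]
step 1: x' = [483347/193180, 10092/9659], P' = [297849/193180 3532/9659; 3532/9659 2012/9659]
step 2: x' = [20348787/20550790, -165216/604435], P' = [15566556/10275395 217304/604435; 217304/604435 7356/35555]

step 0: x̄ = F·x = [0, -4]
step 0: P̄ = F·P·Fᵀ + Q = [21 -8; -8 20]
step 0: y = z − H·x̄ = [10, -9]
step 0: S = H·P̄·Hᵀ + R = [134 -96; -96 81]
step 0: K = P̄·Hᵀ·S⁻¹ = [-487/546 -704/819; 8/273 -376/819]
step 0: x' = x̄ + K·y = [-323/273, 116/273]
step 0: P' = (I − K·H)·P̄ = [2869/1638 352/819; 352/819 188/819]
step 1: x̄ = F·x = [-530/273, -232/273]
step 1: P̄ = F·P·Fᵀ + Q = [8153/819 -1784/819; -1784/819 4028/819]
step 1: y = z − H·x̄ = [-113/91, -1283/273]
step 1: S = H·P̄·Hᵀ + R = [3580/91 -6560/273; -6560/273 16931/819]
step 1: K = P̄·Hᵀ·S⁻¹ = [-156569/193180 -7064/9659; 492/9659 -4024/9659]
step 1: x' = x̄ + K·y = [483347/193180, 10092/9659]
step 1: P' = (I − K·H)·P̄ = [297849/193180 3532/9659; 3532/9659 2012/9659]
step 2: x̄ = F·x = [584267/96590, -20184/9659]
step 2: P̄ = F·P·Fᵀ + Q = [426844/48295 -18152/9659; -18152/9659 46684/9659]
step 2: y = z − H·x̄ = [891357/96590, -30709/9659]
step 2: S = H·P̄·Hᵀ + R = [1771859/48295 -223040/9659; -223040/9659 196395/9659]
step 2: K = P̄·Hᵀ·S⁻¹ = [-1635644/2055079 -434608/604435; 6560/120887 -14712/35555]
step 2: x' = x̄ + K·y = [20348787/20550790, -165216/604435]
step 2: P' = (I − K·H)·P̄ = [15566556/10275395 217304/604435; 217304/604435 7356/35555]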